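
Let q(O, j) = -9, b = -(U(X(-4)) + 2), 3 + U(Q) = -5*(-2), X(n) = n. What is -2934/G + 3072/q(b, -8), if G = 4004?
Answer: -2054449/6006 ≈ -342.07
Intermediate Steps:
U(Q) = 7 (U(Q) = -3 - 5*(-2) = -3 + 10 = 7)
b = -9 (b = -(7 + 2) = -1*9 = -9)
-2934/G + 3072/q(b, -8) = -2934/4004 + 3072/(-9) = -2934*1/4004 + 3072*(-⅑) = -1467/2002 - 1024/3 = -2054449/6006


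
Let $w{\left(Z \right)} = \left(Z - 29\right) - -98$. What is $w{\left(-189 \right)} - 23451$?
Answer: $-23571$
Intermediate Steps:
$w{\left(Z \right)} = 69 + Z$ ($w{\left(Z \right)} = \left(Z - 29\right) + 98 = \left(-29 + Z\right) + 98 = 69 + Z$)
$w{\left(-189 \right)} - 23451 = \left(69 - 189\right) - 23451 = -120 - 23451 = -23571$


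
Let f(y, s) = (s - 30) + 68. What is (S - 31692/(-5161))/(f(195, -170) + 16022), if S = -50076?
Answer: -18457896/5857735 ≈ -3.1510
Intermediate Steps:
f(y, s) = 38 + s (f(y, s) = (-30 + s) + 68 = 38 + s)
(S - 31692/(-5161))/(f(195, -170) + 16022) = (-50076 - 31692/(-5161))/((38 - 170) + 16022) = (-50076 - 31692*(-1/5161))/(-132 + 16022) = (-50076 + 31692/5161)/15890 = -258410544/5161*1/15890 = -18457896/5857735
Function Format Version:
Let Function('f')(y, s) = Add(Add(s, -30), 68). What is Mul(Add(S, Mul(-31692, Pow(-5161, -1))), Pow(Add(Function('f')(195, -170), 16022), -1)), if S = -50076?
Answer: Rational(-18457896, 5857735) ≈ -3.1510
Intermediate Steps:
Function('f')(y, s) = Add(38, s) (Function('f')(y, s) = Add(Add(-30, s), 68) = Add(38, s))
Mul(Add(S, Mul(-31692, Pow(-5161, -1))), Pow(Add(Function('f')(195, -170), 16022), -1)) = Mul(Add(-50076, Mul(-31692, Pow(-5161, -1))), Pow(Add(Add(38, -170), 16022), -1)) = Mul(Add(-50076, Mul(-31692, Rational(-1, 5161))), Pow(Add(-132, 16022), -1)) = Mul(Add(-50076, Rational(31692, 5161)), Pow(15890, -1)) = Mul(Rational(-258410544, 5161), Rational(1, 15890)) = Rational(-18457896, 5857735)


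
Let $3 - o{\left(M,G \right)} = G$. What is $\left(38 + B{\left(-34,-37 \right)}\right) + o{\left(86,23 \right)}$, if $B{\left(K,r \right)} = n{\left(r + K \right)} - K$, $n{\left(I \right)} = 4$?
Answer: $56$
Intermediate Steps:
$o{\left(M,G \right)} = 3 - G$
$B{\left(K,r \right)} = 4 - K$
$\left(38 + B{\left(-34,-37 \right)}\right) + o{\left(86,23 \right)} = \left(38 + \left(4 - -34\right)\right) + \left(3 - 23\right) = \left(38 + \left(4 + 34\right)\right) + \left(3 - 23\right) = \left(38 + 38\right) - 20 = 76 - 20 = 56$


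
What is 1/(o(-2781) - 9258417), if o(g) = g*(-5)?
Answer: -1/9244512 ≈ -1.0817e-7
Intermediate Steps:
o(g) = -5*g
1/(o(-2781) - 9258417) = 1/(-5*(-2781) - 9258417) = 1/(13905 - 9258417) = 1/(-9244512) = -1/9244512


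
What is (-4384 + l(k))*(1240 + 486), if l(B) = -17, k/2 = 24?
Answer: -7596126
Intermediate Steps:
k = 48 (k = 2*24 = 48)
(-4384 + l(k))*(1240 + 486) = (-4384 - 17)*(1240 + 486) = -4401*1726 = -7596126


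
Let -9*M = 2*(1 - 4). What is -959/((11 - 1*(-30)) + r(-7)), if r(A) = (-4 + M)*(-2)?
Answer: -2877/143 ≈ -20.119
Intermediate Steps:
M = 2/3 (M = -2*(1 - 4)/9 = -2*(-3)/9 = -1/9*(-6) = 2/3 ≈ 0.66667)
r(A) = 20/3 (r(A) = (-4 + 2/3)*(-2) = -10/3*(-2) = 20/3)
-959/((11 - 1*(-30)) + r(-7)) = -959/((11 - 1*(-30)) + 20/3) = -959/((11 + 30) + 20/3) = -959/(41 + 20/3) = -959/143/3 = -959*3/143 = -2877/143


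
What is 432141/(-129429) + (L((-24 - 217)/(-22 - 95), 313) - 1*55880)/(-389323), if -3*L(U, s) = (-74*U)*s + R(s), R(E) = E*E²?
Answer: 45235377924470/1965197776113 ≈ 23.018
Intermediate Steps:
R(E) = E³
L(U, s) = -s³/3 + 74*U*s/3 (L(U, s) = -((-74*U)*s + s³)/3 = -(-74*U*s + s³)/3 = -(s³ - 74*U*s)/3 = -s³/3 + 74*U*s/3)
432141/(-129429) + (L((-24 - 217)/(-22 - 95), 313) - 1*55880)/(-389323) = 432141/(-129429) + ((⅓)*313*(-1*313² + 74*((-24 - 217)/(-22 - 95))) - 1*55880)/(-389323) = 432141*(-1/129429) + ((⅓)*313*(-1*97969 + 74*(-241/(-117))) - 55880)*(-1/389323) = -144047/43143 + ((⅓)*313*(-97969 + 74*(-241*(-1/117))) - 55880)*(-1/389323) = -144047/43143 + ((⅓)*313*(-97969 + 74*(241/117)) - 55880)*(-1/389323) = -144047/43143 + ((⅓)*313*(-97969 + 17834/117) - 55880)*(-1/389323) = -144047/43143 + ((⅓)*313*(-11444539/117) - 55880)*(-1/389323) = -144047/43143 + (-3582140707/351 - 55880)*(-1/389323) = -144047/43143 - 3601754587/351*(-1/389323) = -144047/43143 + 3601754587/136652373 = 45235377924470/1965197776113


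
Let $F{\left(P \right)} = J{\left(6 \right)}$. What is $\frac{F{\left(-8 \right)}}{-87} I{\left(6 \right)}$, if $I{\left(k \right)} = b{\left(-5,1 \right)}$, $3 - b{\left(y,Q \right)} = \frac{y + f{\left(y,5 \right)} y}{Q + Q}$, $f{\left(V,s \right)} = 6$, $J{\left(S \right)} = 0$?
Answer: $0$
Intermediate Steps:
$F{\left(P \right)} = 0$
$b{\left(y,Q \right)} = 3 - \frac{7 y}{2 Q}$ ($b{\left(y,Q \right)} = 3 - \frac{y + 6 y}{Q + Q} = 3 - \frac{7 y}{2 Q}$)
$I{\left(k \right)} = \frac{41}{2}$ ($I{\left(k \right)} = 3 - - \frac{35}{2 \cdot 1} = 3 - \left(- \frac{35}{2}\right) 1 = 3 + \frac{35}{2} = \frac{41}{2}$)
$\frac{F{\left(-8 \right)}}{-87} I{\left(6 \right)} = \frac{1}{-87} \cdot 0 \cdot \frac{41}{2} = \left(- \frac{1}{87}\right) 0 \cdot \frac{41}{2} = 0 \cdot \frac{41}{2} = 0$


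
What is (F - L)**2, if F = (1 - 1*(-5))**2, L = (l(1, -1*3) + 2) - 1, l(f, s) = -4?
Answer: 1521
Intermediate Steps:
L = -3 (L = (-4 + 2) - 1 = -2 - 1 = -3)
F = 36 (F = (1 + 5)**2 = 6**2 = 36)
(F - L)**2 = (36 - 1*(-3))**2 = (36 + 3)**2 = 39**2 = 1521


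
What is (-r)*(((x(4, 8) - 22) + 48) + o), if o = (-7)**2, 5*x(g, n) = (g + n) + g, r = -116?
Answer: 45356/5 ≈ 9071.2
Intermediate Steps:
x(g, n) = n/5 + 2*g/5 (x(g, n) = ((g + n) + g)/5 = (n + 2*g)/5 = n/5 + 2*g/5)
o = 49
(-r)*(((x(4, 8) - 22) + 48) + o) = (-1*(-116))*(((((1/5)*8 + (2/5)*4) - 22) + 48) + 49) = 116*((((8/5 + 8/5) - 22) + 48) + 49) = 116*(((16/5 - 22) + 48) + 49) = 116*((-94/5 + 48) + 49) = 116*(146/5 + 49) = 116*(391/5) = 45356/5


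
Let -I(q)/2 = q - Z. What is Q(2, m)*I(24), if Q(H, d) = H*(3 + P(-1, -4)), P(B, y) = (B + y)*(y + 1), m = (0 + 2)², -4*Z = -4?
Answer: -1656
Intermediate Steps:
Z = 1 (Z = -¼*(-4) = 1)
I(q) = 2 - 2*q (I(q) = -2*(q - 1*1) = -2*(q - 1) = -2*(-1 + q) = 2 - 2*q)
m = 4 (m = 2² = 4)
P(B, y) = (1 + y)*(B + y) (P(B, y) = (B + y)*(1 + y) = (1 + y)*(B + y))
Q(H, d) = 18*H (Q(H, d) = H*(3 + (-1 - 4 + (-4)² - 1*(-4))) = H*(3 + (-1 - 4 + 16 + 4)) = H*(3 + 15) = H*18 = 18*H)
Q(2, m)*I(24) = (18*2)*(2 - 2*24) = 36*(2 - 48) = 36*(-46) = -1656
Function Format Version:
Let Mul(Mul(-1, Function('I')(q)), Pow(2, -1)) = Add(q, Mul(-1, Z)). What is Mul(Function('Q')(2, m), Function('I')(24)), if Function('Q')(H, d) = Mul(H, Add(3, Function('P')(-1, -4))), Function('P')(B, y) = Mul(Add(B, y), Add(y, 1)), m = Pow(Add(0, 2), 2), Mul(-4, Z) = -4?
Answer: -1656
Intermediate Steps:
Z = 1 (Z = Mul(Rational(-1, 4), -4) = 1)
Function('I')(q) = Add(2, Mul(-2, q)) (Function('I')(q) = Mul(-2, Add(q, Mul(-1, 1))) = Mul(-2, Add(q, -1)) = Mul(-2, Add(-1, q)) = Add(2, Mul(-2, q)))
m = 4 (m = Pow(2, 2) = 4)
Function('P')(B, y) = Mul(Add(1, y), Add(B, y)) (Function('P')(B, y) = Mul(Add(B, y), Add(1, y)) = Mul(Add(1, y), Add(B, y)))
Function('Q')(H, d) = Mul(18, H) (Function('Q')(H, d) = Mul(H, Add(3, Add(-1, -4, Pow(-4, 2), Mul(-1, -4)))) = Mul(H, Add(3, Add(-1, -4, 16, 4))) = Mul(H, Add(3, 15)) = Mul(H, 18) = Mul(18, H))
Mul(Function('Q')(2, m), Function('I')(24)) = Mul(Mul(18, 2), Add(2, Mul(-2, 24))) = Mul(36, Add(2, -48)) = Mul(36, -46) = -1656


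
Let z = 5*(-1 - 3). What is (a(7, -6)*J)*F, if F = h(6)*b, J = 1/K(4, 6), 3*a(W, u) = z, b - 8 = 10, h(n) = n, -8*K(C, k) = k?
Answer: 960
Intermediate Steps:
K(C, k) = -k/8
b = 18 (b = 8 + 10 = 18)
z = -20 (z = 5*(-4) = -20)
a(W, u) = -20/3 (a(W, u) = (1/3)*(-20) = -20/3)
J = -4/3 (J = 1/(-1/8*6) = 1/(-3/4) = -4/3 ≈ -1.3333)
F = 108 (F = 6*18 = 108)
(a(7, -6)*J)*F = -20/3*(-4/3)*108 = (80/9)*108 = 960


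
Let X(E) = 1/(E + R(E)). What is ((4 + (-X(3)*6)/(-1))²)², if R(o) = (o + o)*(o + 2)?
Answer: 4477456/14641 ≈ 305.82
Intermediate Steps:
R(o) = 2*o*(2 + o) (R(o) = (2*o)*(2 + o) = 2*o*(2 + o))
X(E) = 1/(E + 2*E*(2 + E))
((4 + (-X(3)*6)/(-1))²)² = ((4 + (-1/(3*(5 + 2*3))*6)/(-1))²)² = ((4 + (-1/(3*(5 + 6))*6)*(-1))²)² = ((4 + (-1/(3*11)*6)*(-1))²)² = ((4 + (-1*1/33*6)*(-1))²)² = ((4 - 1/33*6*(-1))²)² = ((4 - 2/11*(-1))²)² = ((4 + 2/11)²)² = ((46/11)²)² = (2116/121)² = 4477456/14641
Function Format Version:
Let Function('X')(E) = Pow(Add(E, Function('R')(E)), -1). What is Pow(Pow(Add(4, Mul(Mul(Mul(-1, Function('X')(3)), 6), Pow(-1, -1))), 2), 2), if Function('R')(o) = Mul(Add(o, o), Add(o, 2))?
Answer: Rational(4477456, 14641) ≈ 305.82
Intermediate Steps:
Function('R')(o) = Mul(2, o, Add(2, o)) (Function('R')(o) = Mul(Mul(2, o), Add(2, o)) = Mul(2, o, Add(2, o)))
Function('X')(E) = Pow(Add(E, Mul(2, E, Add(2, E))), -1)
Pow(Pow(Add(4, Mul(Mul(Mul(-1, Function('X')(3)), 6), Pow(-1, -1))), 2), 2) = Pow(Pow(Add(4, Mul(Mul(Mul(-1, Mul(Pow(3, -1), Pow(Add(5, Mul(2, 3)), -1))), 6), Pow(-1, -1))), 2), 2) = Pow(Pow(Add(4, Mul(Mul(Mul(-1, Mul(Rational(1, 3), Pow(Add(5, 6), -1))), 6), -1)), 2), 2) = Pow(Pow(Add(4, Mul(Mul(Mul(-1, Mul(Rational(1, 3), Pow(11, -1))), 6), -1)), 2), 2) = Pow(Pow(Add(4, Mul(Mul(Mul(-1, Mul(Rational(1, 3), Rational(1, 11))), 6), -1)), 2), 2) = Pow(Pow(Add(4, Mul(Mul(Mul(-1, Rational(1, 33)), 6), -1)), 2), 2) = Pow(Pow(Add(4, Mul(Mul(Rational(-1, 33), 6), -1)), 2), 2) = Pow(Pow(Add(4, Mul(Rational(-2, 11), -1)), 2), 2) = Pow(Pow(Add(4, Rational(2, 11)), 2), 2) = Pow(Pow(Rational(46, 11), 2), 2) = Pow(Rational(2116, 121), 2) = Rational(4477456, 14641)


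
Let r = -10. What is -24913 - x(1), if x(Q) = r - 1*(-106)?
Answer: -25009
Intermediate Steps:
x(Q) = 96 (x(Q) = -10 - 1*(-106) = -10 + 106 = 96)
-24913 - x(1) = -24913 - 1*96 = -24913 - 96 = -25009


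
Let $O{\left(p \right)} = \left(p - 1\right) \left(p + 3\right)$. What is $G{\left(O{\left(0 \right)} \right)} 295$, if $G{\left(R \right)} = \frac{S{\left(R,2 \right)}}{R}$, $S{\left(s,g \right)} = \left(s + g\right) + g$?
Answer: $- \frac{295}{3} \approx -98.333$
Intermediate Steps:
$O{\left(p \right)} = \left(-1 + p\right) \left(3 + p\right)$
$S{\left(s,g \right)} = s + 2 g$ ($S{\left(s,g \right)} = \left(g + s\right) + g = s + 2 g$)
$G{\left(R \right)} = \frac{4 + R}{R}$ ($G{\left(R \right)} = \frac{R + 2 \cdot 2}{R} = \frac{R + 4}{R} = \frac{4 + R}{R}$)
$G{\left(O{\left(0 \right)} \right)} 295 = \frac{4 + \left(-3 + 0^{2} + 2 \cdot 0\right)}{-3 + 0^{2} + 2 \cdot 0} \cdot 295 = \frac{4 + \left(-3 + 0 + 0\right)}{-3 + 0 + 0} \cdot 295 = \frac{4 - 3}{-3} \cdot 295 = \left(- \frac{1}{3}\right) 1 \cdot 295 = \left(- \frac{1}{3}\right) 295 = - \frac{295}{3}$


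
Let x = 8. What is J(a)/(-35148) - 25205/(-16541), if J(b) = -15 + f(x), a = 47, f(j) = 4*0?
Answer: 295384485/193794356 ≈ 1.5242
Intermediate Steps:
f(j) = 0
J(b) = -15 (J(b) = -15 + 0 = -15)
J(a)/(-35148) - 25205/(-16541) = -15/(-35148) - 25205/(-16541) = -15*(-1/35148) - 25205*(-1/16541) = 5/11716 + 25205/16541 = 295384485/193794356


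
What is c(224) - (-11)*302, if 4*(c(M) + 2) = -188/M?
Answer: 743633/224 ≈ 3319.8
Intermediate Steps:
c(M) = -2 - 47/M (c(M) = -2 + (-188/M)/4 = -2 - 47/M)
c(224) - (-11)*302 = (-2 - 47/224) - (-11)*302 = (-2 - 47*1/224) - 1*(-3322) = (-2 - 47/224) + 3322 = -495/224 + 3322 = 743633/224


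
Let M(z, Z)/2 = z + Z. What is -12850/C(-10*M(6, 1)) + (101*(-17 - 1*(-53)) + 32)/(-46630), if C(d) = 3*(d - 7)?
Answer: 298788956/10281915 ≈ 29.060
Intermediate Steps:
M(z, Z) = 2*Z + 2*z (M(z, Z) = 2*(z + Z) = 2*(Z + z) = 2*Z + 2*z)
C(d) = -21 + 3*d (C(d) = 3*(-7 + d) = -21 + 3*d)
-12850/C(-10*M(6, 1)) + (101*(-17 - 1*(-53)) + 32)/(-46630) = -12850/(-21 + 3*(-10*(2*1 + 2*6))) + (101*(-17 - 1*(-53)) + 32)/(-46630) = -12850/(-21 + 3*(-10*(2 + 12))) + (101*(-17 + 53) + 32)*(-1/46630) = -12850/(-21 + 3*(-10*14)) + (101*36 + 32)*(-1/46630) = -12850/(-21 + 3*(-140)) + (3636 + 32)*(-1/46630) = -12850/(-21 - 420) + 3668*(-1/46630) = -12850/(-441) - 1834/23315 = -12850*(-1/441) - 1834/23315 = 12850/441 - 1834/23315 = 298788956/10281915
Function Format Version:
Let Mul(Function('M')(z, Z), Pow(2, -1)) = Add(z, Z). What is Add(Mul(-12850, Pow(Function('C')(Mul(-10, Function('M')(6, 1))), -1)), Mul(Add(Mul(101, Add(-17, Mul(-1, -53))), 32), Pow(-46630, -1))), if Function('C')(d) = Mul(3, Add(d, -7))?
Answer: Rational(298788956, 10281915) ≈ 29.060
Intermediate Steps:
Function('M')(z, Z) = Add(Mul(2, Z), Mul(2, z)) (Function('M')(z, Z) = Mul(2, Add(z, Z)) = Mul(2, Add(Z, z)) = Add(Mul(2, Z), Mul(2, z)))
Function('C')(d) = Add(-21, Mul(3, d)) (Function('C')(d) = Mul(3, Add(-7, d)) = Add(-21, Mul(3, d)))
Add(Mul(-12850, Pow(Function('C')(Mul(-10, Function('M')(6, 1))), -1)), Mul(Add(Mul(101, Add(-17, Mul(-1, -53))), 32), Pow(-46630, -1))) = Add(Mul(-12850, Pow(Add(-21, Mul(3, Mul(-10, Add(Mul(2, 1), Mul(2, 6))))), -1)), Mul(Add(Mul(101, Add(-17, Mul(-1, -53))), 32), Pow(-46630, -1))) = Add(Mul(-12850, Pow(Add(-21, Mul(3, Mul(-10, Add(2, 12)))), -1)), Mul(Add(Mul(101, Add(-17, 53)), 32), Rational(-1, 46630))) = Add(Mul(-12850, Pow(Add(-21, Mul(3, Mul(-10, 14))), -1)), Mul(Add(Mul(101, 36), 32), Rational(-1, 46630))) = Add(Mul(-12850, Pow(Add(-21, Mul(3, -140)), -1)), Mul(Add(3636, 32), Rational(-1, 46630))) = Add(Mul(-12850, Pow(Add(-21, -420), -1)), Mul(3668, Rational(-1, 46630))) = Add(Mul(-12850, Pow(-441, -1)), Rational(-1834, 23315)) = Add(Mul(-12850, Rational(-1, 441)), Rational(-1834, 23315)) = Add(Rational(12850, 441), Rational(-1834, 23315)) = Rational(298788956, 10281915)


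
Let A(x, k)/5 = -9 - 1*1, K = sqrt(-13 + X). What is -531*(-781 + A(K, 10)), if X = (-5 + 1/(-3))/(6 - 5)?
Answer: 441261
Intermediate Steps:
X = -16/3 (X = (-5 + 1*(-1/3))/1 = (-5 - 1/3)*1 = -16/3*1 = -16/3 ≈ -5.3333)
K = I*sqrt(165)/3 (K = sqrt(-13 - 16/3) = sqrt(-55/3) = I*sqrt(165)/3 ≈ 4.2817*I)
A(x, k) = -50 (A(x, k) = 5*(-9 - 1*1) = 5*(-9 - 1) = 5*(-10) = -50)
-531*(-781 + A(K, 10)) = -531*(-781 - 50) = -531*(-831) = 441261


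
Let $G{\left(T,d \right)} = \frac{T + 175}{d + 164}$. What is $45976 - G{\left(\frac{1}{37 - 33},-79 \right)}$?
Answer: $\frac{15631139}{340} \approx 45974.0$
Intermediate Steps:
$G{\left(T,d \right)} = \frac{175 + T}{164 + d}$
$45976 - G{\left(\frac{1}{37 - 33},-79 \right)} = 45976 - \frac{175 + \frac{1}{37 - 33}}{164 - 79} = 45976 - \frac{175 + \frac{1}{4}}{85} = 45976 - \frac{1}{85} \cdot \frac{701}{4} = 45976 - \frac{701}{340} = \frac{15631139}{340}$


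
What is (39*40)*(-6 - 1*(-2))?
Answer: -6240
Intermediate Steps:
(39*40)*(-6 - 1*(-2)) = 1560*(-6 + 2) = 1560*(-4) = -6240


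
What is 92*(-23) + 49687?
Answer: 47571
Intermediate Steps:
92*(-23) + 49687 = -2116 + 49687 = 47571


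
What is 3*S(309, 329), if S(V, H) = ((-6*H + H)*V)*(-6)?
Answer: 9149490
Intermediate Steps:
S(V, H) = 30*H*V (S(V, H) = ((-5*H)*V)*(-6) = -5*H*V*(-6) = 30*H*V)
3*S(309, 329) = 3*(30*329*309) = 3*3049830 = 9149490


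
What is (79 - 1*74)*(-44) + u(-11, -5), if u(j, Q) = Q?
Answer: -225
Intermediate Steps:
(79 - 1*74)*(-44) + u(-11, -5) = (79 - 1*74)*(-44) - 5 = (79 - 74)*(-44) - 5 = 5*(-44) - 5 = -220 - 5 = -225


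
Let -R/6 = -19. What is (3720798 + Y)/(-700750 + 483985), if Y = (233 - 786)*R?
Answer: -1219252/72255 ≈ -16.874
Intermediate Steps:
R = 114 (R = -6*(-19) = 114)
Y = -63042 (Y = (233 - 786)*114 = -553*114 = -63042)
(3720798 + Y)/(-700750 + 483985) = (3720798 - 63042)/(-700750 + 483985) = 3657756/(-216765) = 3657756*(-1/216765) = -1219252/72255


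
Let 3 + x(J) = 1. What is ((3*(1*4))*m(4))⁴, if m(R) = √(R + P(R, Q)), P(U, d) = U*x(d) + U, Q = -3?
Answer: 0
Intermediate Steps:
x(J) = -2 (x(J) = -3 + 1 = -2)
P(U, d) = -U (P(U, d) = U*(-2) + U = -2*U + U = -U)
m(R) = 0 (m(R) = √(R - R) = √0 = 0)
((3*(1*4))*m(4))⁴ = ((3*(1*4))*0)⁴ = ((3*4)*0)⁴ = (12*0)⁴ = 0⁴ = 0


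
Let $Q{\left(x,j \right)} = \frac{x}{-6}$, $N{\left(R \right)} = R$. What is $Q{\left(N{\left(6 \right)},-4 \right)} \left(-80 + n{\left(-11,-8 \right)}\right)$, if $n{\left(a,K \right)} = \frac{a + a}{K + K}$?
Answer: $\frac{629}{8} \approx 78.625$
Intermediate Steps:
$n{\left(a,K \right)} = \frac{a}{K}$ ($n{\left(a,K \right)} = \frac{2 a}{2 K} = 2 a \frac{1}{2 K} = \frac{a}{K}$)
$Q{\left(x,j \right)} = - \frac{x}{6}$ ($Q{\left(x,j \right)} = x \left(- \frac{1}{6}\right) = - \frac{x}{6}$)
$Q{\left(N{\left(6 \right)},-4 \right)} \left(-80 + n{\left(-11,-8 \right)}\right) = \left(- \frac{1}{6}\right) 6 \left(-80 - \frac{11}{-8}\right) = - (-80 - - \frac{11}{8}) = - (-80 + \frac{11}{8}) = \left(-1\right) \left(- \frac{629}{8}\right) = \frac{629}{8}$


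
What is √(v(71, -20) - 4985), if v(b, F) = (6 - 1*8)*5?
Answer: 3*I*√555 ≈ 70.675*I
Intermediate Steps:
v(b, F) = -10 (v(b, F) = (6 - 8)*5 = -2*5 = -10)
√(v(71, -20) - 4985) = √(-10 - 4985) = √(-4995) = 3*I*√555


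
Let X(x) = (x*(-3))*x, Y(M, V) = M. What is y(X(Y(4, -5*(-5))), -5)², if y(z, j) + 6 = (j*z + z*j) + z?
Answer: 181476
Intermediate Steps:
X(x) = -3*x² (X(x) = (-3*x)*x = -3*x²)
y(z, j) = -6 + z + 2*j*z (y(z, j) = -6 + ((j*z + z*j) + z) = -6 + ((j*z + j*z) + z) = -6 + (2*j*z + z) = -6 + (z + 2*j*z) = -6 + z + 2*j*z)
y(X(Y(4, -5*(-5))), -5)² = (-6 - 3*4² + 2*(-5)*(-3*4²))² = (-6 - 3*16 + 2*(-5)*(-3*16))² = (-6 - 48 + 2*(-5)*(-48))² = (-6 - 48 + 480)² = 426² = 181476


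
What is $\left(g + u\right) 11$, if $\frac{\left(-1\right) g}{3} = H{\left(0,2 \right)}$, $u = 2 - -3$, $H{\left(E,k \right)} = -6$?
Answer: $253$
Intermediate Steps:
$u = 5$ ($u = 2 + 3 = 5$)
$g = 18$ ($g = \left(-3\right) \left(-6\right) = 18$)
$\left(g + u\right) 11 = \left(18 + 5\right) 11 = 23 \cdot 11 = 253$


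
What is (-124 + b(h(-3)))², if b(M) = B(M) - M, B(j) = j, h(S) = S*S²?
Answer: 15376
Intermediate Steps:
h(S) = S³
b(M) = 0 (b(M) = M - M = 0)
(-124 + b(h(-3)))² = (-124 + 0)² = (-124)² = 15376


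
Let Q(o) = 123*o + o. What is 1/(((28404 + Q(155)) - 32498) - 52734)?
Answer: -1/37608 ≈ -2.6590e-5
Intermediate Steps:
Q(o) = 124*o
1/(((28404 + Q(155)) - 32498) - 52734) = 1/(((28404 + 124*155) - 32498) - 52734) = 1/(((28404 + 19220) - 32498) - 52734) = 1/((47624 - 32498) - 52734) = 1/(15126 - 52734) = 1/(-37608) = -1/37608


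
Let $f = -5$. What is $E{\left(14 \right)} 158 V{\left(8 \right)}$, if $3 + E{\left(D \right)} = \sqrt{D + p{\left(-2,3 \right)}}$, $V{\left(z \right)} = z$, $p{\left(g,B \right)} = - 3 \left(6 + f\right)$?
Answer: $-3792 + 1264 \sqrt{11} \approx 400.21$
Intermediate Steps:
$p{\left(g,B \right)} = -3$ ($p{\left(g,B \right)} = - 3 \left(6 - 5\right) = \left(-3\right) 1 = -3$)
$E{\left(D \right)} = -3 + \sqrt{-3 + D}$ ($E{\left(D \right)} = -3 + \sqrt{D - 3} = -3 + \sqrt{-3 + D}$)
$E{\left(14 \right)} 158 V{\left(8 \right)} = \left(-3 + \sqrt{-3 + 14}\right) 158 \cdot 8 = \left(-3 + \sqrt{11}\right) 158 \cdot 8 = \left(-474 + 158 \sqrt{11}\right) 8 = -3792 + 1264 \sqrt{11}$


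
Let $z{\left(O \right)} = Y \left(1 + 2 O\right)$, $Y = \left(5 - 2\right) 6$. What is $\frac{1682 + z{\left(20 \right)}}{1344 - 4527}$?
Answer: $- \frac{2420}{3183} \approx -0.76029$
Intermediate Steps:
$Y = 18$ ($Y = 3 \cdot 6 = 18$)
$z{\left(O \right)} = 18 + 36 O$ ($z{\left(O \right)} = 18 \left(1 + 2 O\right) = 18 + 36 O$)
$\frac{1682 + z{\left(20 \right)}}{1344 - 4527} = \frac{1682 + \left(18 + 36 \cdot 20\right)}{1344 - 4527} = \frac{1682 + \left(18 + 720\right)}{-3183} = \left(1682 + 738\right) \left(- \frac{1}{3183}\right) = 2420 \left(- \frac{1}{3183}\right) = - \frac{2420}{3183}$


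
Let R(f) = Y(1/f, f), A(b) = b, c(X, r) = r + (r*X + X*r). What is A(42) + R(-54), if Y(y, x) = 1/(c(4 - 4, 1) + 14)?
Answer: 631/15 ≈ 42.067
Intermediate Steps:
c(X, r) = r + 2*X*r (c(X, r) = r + (X*r + X*r) = r + 2*X*r)
Y(y, x) = 1/15 (Y(y, x) = 1/(1*(1 + 2*(4 - 4)) + 14) = 1/(1*(1 + 2*0) + 14) = 1/(1*(1 + 0) + 14) = 1/(1*1 + 14) = 1/(1 + 14) = 1/15)
R(f) = 1/15
A(42) + R(-54) = 42 + 1/15 = 631/15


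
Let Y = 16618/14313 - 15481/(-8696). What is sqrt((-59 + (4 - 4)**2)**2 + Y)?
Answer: sqrt(13493084519449438878)/62232924 ≈ 59.025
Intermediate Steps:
Y = 366089681/124465848 (Y = 16618*(1/14313) - 15481*(-1/8696) = 16618/14313 + 15481/8696 = 366089681/124465848 ≈ 2.9413)
sqrt((-59 + (4 - 4)**2)**2 + Y) = sqrt((-59 + (4 - 4)**2)**2 + 366089681/124465848) = sqrt((-59 + 0**2)**2 + 366089681/124465848) = sqrt((-59 + 0)**2 + 366089681/124465848) = sqrt((-59)**2 + 366089681/124465848) = sqrt(3481 + 366089681/124465848) = sqrt(433631706569/124465848) = sqrt(13493084519449438878)/62232924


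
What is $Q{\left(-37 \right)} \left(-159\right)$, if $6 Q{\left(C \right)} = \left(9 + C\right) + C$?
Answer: $\frac{3445}{2} \approx 1722.5$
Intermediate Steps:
$Q{\left(C \right)} = \frac{3}{2} + \frac{C}{3}$ ($Q{\left(C \right)} = \frac{\left(9 + C\right) + C}{6} = \frac{9 + 2 C}{6} = \frac{3}{2} + \frac{C}{3}$)
$Q{\left(-37 \right)} \left(-159\right) = \left(\frac{3}{2} + \frac{1}{3} \left(-37\right)\right) \left(-159\right) = \left(\frac{3}{2} - \frac{37}{3}\right) \left(-159\right) = \left(- \frac{65}{6}\right) \left(-159\right) = \frac{3445}{2}$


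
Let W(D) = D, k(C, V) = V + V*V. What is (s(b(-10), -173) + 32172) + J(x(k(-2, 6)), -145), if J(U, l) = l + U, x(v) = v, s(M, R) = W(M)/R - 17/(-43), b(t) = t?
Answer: 238564662/7439 ≈ 32069.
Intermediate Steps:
k(C, V) = V + V**2
s(M, R) = 17/43 + M/R (s(M, R) = M/R - 17/(-43) = M/R - 17*(-1/43) = M/R + 17/43 = 17/43 + M/R)
J(U, l) = U + l
(s(b(-10), -173) + 32172) + J(x(k(-2, 6)), -145) = ((17/43 - 10/(-173)) + 32172) + (6*(1 + 6) - 145) = ((17/43 - 10*(-1/173)) + 32172) + (6*7 - 145) = ((17/43 + 10/173) + 32172) + (42 - 145) = (3371/7439 + 32172) - 103 = 239330879/7439 - 103 = 238564662/7439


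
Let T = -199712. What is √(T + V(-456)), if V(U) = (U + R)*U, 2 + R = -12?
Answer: 4*√913 ≈ 120.86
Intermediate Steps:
R = -14 (R = -2 - 12 = -14)
V(U) = U*(-14 + U) (V(U) = (U - 14)*U = (-14 + U)*U = U*(-14 + U))
√(T + V(-456)) = √(-199712 - 456*(-14 - 456)) = √(-199712 - 456*(-470)) = √(-199712 + 214320) = √14608 = 4*√913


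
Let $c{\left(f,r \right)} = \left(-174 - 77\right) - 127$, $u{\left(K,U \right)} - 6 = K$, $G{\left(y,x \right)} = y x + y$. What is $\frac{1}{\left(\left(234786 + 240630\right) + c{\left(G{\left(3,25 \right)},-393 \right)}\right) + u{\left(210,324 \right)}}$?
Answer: $\frac{1}{475254} \approx 2.1041 \cdot 10^{-6}$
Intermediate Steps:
$G{\left(y,x \right)} = y + x y$ ($G{\left(y,x \right)} = x y + y = y + x y$)
$u{\left(K,U \right)} = 6 + K$
$c{\left(f,r \right)} = -378$ ($c{\left(f,r \right)} = -251 - 127 = -378$)
$\frac{1}{\left(\left(234786 + 240630\right) + c{\left(G{\left(3,25 \right)},-393 \right)}\right) + u{\left(210,324 \right)}} = \frac{1}{\left(\left(234786 + 240630\right) - 378\right) + \left(6 + 210\right)} = \frac{1}{\left(475416 - 378\right) + 216} = \frac{1}{475038 + 216} = \frac{1}{475254}$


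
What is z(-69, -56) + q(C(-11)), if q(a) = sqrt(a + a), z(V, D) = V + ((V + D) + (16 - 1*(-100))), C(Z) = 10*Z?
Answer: -78 + 2*I*sqrt(55) ≈ -78.0 + 14.832*I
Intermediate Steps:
z(V, D) = 116 + D + 2*V (z(V, D) = V + ((D + V) + (16 + 100)) = V + ((D + V) + 116) = V + (116 + D + V) = 116 + D + 2*V)
q(a) = sqrt(2)*sqrt(a) (q(a) = sqrt(2*a) = sqrt(2)*sqrt(a))
z(-69, -56) + q(C(-11)) = (116 - 56 + 2*(-69)) + sqrt(2)*sqrt(10*(-11)) = (116 - 56 - 138) + sqrt(2)*sqrt(-110) = -78 + sqrt(2)*(I*sqrt(110)) = -78 + 2*I*sqrt(55)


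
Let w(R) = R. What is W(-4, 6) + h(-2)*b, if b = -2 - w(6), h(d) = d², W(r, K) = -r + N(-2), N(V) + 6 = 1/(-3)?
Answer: -103/3 ≈ -34.333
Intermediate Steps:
N(V) = -19/3 (N(V) = -6 + 1/(-3) = -6 - ⅓ = -19/3)
W(r, K) = -19/3 - r (W(r, K) = -r - 19/3 = -19/3 - r)
b = -8 (b = -2 - 1*6 = -2 - 6 = -8)
W(-4, 6) + h(-2)*b = (-19/3 - 1*(-4)) + (-2)²*(-8) = (-19/3 + 4) + 4*(-8) = -7/3 - 32 = -103/3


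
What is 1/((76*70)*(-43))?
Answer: -1/228760 ≈ -4.3714e-6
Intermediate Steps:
1/((76*70)*(-43)) = 1/(5320*(-43)) = 1/(-228760) = -1/228760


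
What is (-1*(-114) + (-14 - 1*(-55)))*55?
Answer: 8525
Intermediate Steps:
(-1*(-114) + (-14 - 1*(-55)))*55 = (114 + (-14 + 55))*55 = (114 + 41)*55 = 155*55 = 8525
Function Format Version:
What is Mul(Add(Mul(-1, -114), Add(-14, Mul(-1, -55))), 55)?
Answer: 8525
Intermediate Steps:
Mul(Add(Mul(-1, -114), Add(-14, Mul(-1, -55))), 55) = Mul(Add(114, Add(-14, 55)), 55) = Mul(Add(114, 41), 55) = Mul(155, 55) = 8525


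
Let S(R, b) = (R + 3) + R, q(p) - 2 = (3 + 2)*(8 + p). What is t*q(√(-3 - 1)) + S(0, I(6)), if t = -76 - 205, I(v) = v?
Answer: -11799 - 2810*I ≈ -11799.0 - 2810.0*I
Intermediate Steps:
q(p) = 42 + 5*p (q(p) = 2 + (3 + 2)*(8 + p) = 2 + 5*(8 + p) = 2 + (40 + 5*p) = 42 + 5*p)
S(R, b) = 3 + 2*R (S(R, b) = (3 + R) + R = 3 + 2*R)
t = -281
t*q(√(-3 - 1)) + S(0, I(6)) = -281*(42 + 5*√(-3 - 1)) + (3 + 2*0) = -281*(42 + 5*√(-4)) + (3 + 0) = -281*(42 + 5*(2*I)) + 3 = -281*(42 + 10*I) + 3 = (-11802 - 2810*I) + 3 = -11799 - 2810*I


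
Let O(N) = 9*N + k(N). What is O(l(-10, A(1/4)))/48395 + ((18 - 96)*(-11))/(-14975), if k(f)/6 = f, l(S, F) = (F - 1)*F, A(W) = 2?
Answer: -8214732/144943025 ≈ -0.056676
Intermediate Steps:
l(S, F) = F*(-1 + F) (l(S, F) = (-1 + F)*F = F*(-1 + F))
k(f) = 6*f
O(N) = 15*N (O(N) = 9*N + 6*N = 15*N)
O(l(-10, A(1/4)))/48395 + ((18 - 96)*(-11))/(-14975) = (15*(2*(-1 + 2)))/48395 + ((18 - 96)*(-11))/(-14975) = (15*(2*1))*(1/48395) - 78*(-11)*(-1/14975) = (15*2)*(1/48395) + 858*(-1/14975) = 30*(1/48395) - 858/14975 = 6/9679 - 858/14975 = -8214732/144943025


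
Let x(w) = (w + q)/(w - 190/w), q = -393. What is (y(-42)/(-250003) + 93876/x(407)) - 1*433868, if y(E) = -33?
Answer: 233225106181121/101751221 ≈ 2.2921e+6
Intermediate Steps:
x(w) = (-393 + w)/(w - 190/w) (x(w) = (w - 393)/(w - 190/w) = (-393 + w)/(w - 190/w))
(y(-42)/(-250003) + 93876/x(407)) - 1*433868 = (-33/(-250003) + 93876/((407*(-393 + 407)/(-190 + 407²)))) - 1*433868 = (-33*(-1/250003) + 93876/((407*14/(-190 + 165649)))) - 433868 = (33/250003 + 93876/((407*14/165459))) - 433868 = (33/250003 + 93876/((407*(1/165459)*14))) - 433868 = (33/250003 + 93876/(814/23637)) - 433868 = (33/250003 + 93876*(23637/814)) - 433868 = (33/250003 + 1109473506/407) - 433868 = 277371704933949/101751221 - 433868 = 233225106181121/101751221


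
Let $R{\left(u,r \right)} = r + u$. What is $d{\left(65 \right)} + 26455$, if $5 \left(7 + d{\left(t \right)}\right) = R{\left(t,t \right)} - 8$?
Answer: $\frac{132362}{5} \approx 26472.0$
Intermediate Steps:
$d{\left(t \right)} = - \frac{43}{5} + \frac{2 t}{5}$ ($d{\left(t \right)} = -7 + \frac{\left(t + t\right) - 8}{5} = -7 + \frac{2 t - 8}{5} = -7 + \frac{-8 + 2 t}{5} = -7 + \left(- \frac{8}{5} + \frac{2 t}{5}\right) = - \frac{43}{5} + \frac{2 t}{5}$)
$d{\left(65 \right)} + 26455 = \left(- \frac{43}{5} + \frac{2}{5} \cdot 65\right) + 26455 = \left(- \frac{43}{5} + 26\right) + 26455 = \frac{87}{5} + 26455 = \frac{132362}{5}$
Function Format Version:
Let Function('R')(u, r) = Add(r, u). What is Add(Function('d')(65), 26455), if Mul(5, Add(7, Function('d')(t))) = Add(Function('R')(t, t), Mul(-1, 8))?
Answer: Rational(132362, 5) ≈ 26472.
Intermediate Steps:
Function('d')(t) = Add(Rational(-43, 5), Mul(Rational(2, 5), t)) (Function('d')(t) = Add(-7, Mul(Rational(1, 5), Add(Add(t, t), Mul(-1, 8)))) = Add(-7, Mul(Rational(1, 5), Add(Mul(2, t), -8))) = Add(-7, Mul(Rational(1, 5), Add(-8, Mul(2, t)))) = Add(-7, Add(Rational(-8, 5), Mul(Rational(2, 5), t))) = Add(Rational(-43, 5), Mul(Rational(2, 5), t)))
Add(Function('d')(65), 26455) = Add(Add(Rational(-43, 5), Mul(Rational(2, 5), 65)), 26455) = Add(Add(Rational(-43, 5), 26), 26455) = Add(Rational(87, 5), 26455) = Rational(132362, 5)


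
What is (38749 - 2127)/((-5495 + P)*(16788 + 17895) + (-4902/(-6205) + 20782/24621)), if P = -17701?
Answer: -2797431987855/61453586434957144 ≈ -4.5521e-5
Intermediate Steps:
(38749 - 2127)/((-5495 + P)*(16788 + 17895) + (-4902/(-6205) + 20782/24621)) = (38749 - 2127)/((-5495 - 17701)*(16788 + 17895) + (-4902/(-6205) + 20782/24621)) = 36622/(-23196*34683 + (-4902*(-1/6205) + 20782*(1/24621))) = 36622/(-804506868 + (4902/6205 + 20782/24621)) = 36622/(-804506868 + 249644452/152773305) = 36622/(-122907172869914288/152773305) = 36622*(-152773305/122907172869914288) = -2797431987855/61453586434957144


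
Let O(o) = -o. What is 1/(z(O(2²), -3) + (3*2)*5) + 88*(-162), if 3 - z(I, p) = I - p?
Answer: -484703/34 ≈ -14256.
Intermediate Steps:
z(I, p) = 3 + p - I (z(I, p) = 3 - (I - p) = 3 + (p - I) = 3 + p - I)
1/(z(O(2²), -3) + (3*2)*5) + 88*(-162) = 1/((3 - 3 - (-1)*2²) + (3*2)*5) + 88*(-162) = 1/((3 - 3 - (-1)*4) + 6*5) - 14256 = 1/((3 - 3 - 1*(-4)) + 30) - 14256 = 1/((3 - 3 + 4) + 30) - 14256 = 1/(4 + 30) - 14256 = 1/34 - 14256 = -484703/34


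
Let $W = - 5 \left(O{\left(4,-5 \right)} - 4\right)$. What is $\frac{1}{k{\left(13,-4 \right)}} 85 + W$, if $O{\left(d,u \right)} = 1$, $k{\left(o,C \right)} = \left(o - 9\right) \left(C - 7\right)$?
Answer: $\frac{575}{44} \approx 13.068$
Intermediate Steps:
$k{\left(o,C \right)} = \left(-9 + o\right) \left(-7 + C\right)$
$W = 15$ ($W = - 5 \left(1 - 4\right) = \left(-5\right) \left(-3\right) = 15$)
$\frac{1}{k{\left(13,-4 \right)}} 85 + W = \frac{1}{63 - -36 - 91 - 52} \cdot 85 + 15 = \frac{1}{63 + 36 - 91 - 52} \cdot 85 + 15 = \frac{1}{-44} \cdot 85 + 15 = \left(- \frac{1}{44}\right) 85 + 15 = - \frac{85}{44} + 15 = \frac{575}{44}$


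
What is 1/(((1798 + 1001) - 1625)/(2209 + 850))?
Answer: 3059/1174 ≈ 2.6056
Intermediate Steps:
1/(((1798 + 1001) - 1625)/(2209 + 850)) = 1/((2799 - 1625)/3059) = 1/(1174*(1/3059)) = 1/(1174/3059) = 3059/1174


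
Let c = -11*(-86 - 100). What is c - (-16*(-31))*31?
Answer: -13330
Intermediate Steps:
c = 2046 (c = -11*(-186) = 2046)
c - (-16*(-31))*31 = 2046 - (-16*(-31))*31 = 2046 - 496*31 = 2046 - 1*15376 = 2046 - 15376 = -13330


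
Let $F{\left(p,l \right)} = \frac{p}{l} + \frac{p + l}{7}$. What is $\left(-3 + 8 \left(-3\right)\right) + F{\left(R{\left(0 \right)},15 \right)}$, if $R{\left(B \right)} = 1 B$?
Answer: $- \frac{174}{7} \approx -24.857$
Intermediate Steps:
$R{\left(B \right)} = B$
$F{\left(p,l \right)} = \frac{l}{7} + \frac{p}{7} + \frac{p}{l}$ ($F{\left(p,l \right)} = \frac{p}{l} + \left(l + p\right) \frac{1}{7} = \frac{p}{l} + \left(\frac{l}{7} + \frac{p}{7}\right) = \frac{l}{7} + \frac{p}{7} + \frac{p}{l}$)
$\left(-3 + 8 \left(-3\right)\right) + F{\left(R{\left(0 \right)},15 \right)} = \left(-3 + 8 \left(-3\right)\right) + \frac{0 + \frac{1}{7} \cdot 15 \left(15 + 0\right)}{15} = \left(-3 - 24\right) + \frac{0 + \frac{1}{7} \cdot 15 \cdot 15}{15} = -27 + \frac{0 + \frac{225}{7}}{15} = -27 + \frac{1}{15} \cdot \frac{225}{7} = -27 + \frac{15}{7} = - \frac{174}{7}$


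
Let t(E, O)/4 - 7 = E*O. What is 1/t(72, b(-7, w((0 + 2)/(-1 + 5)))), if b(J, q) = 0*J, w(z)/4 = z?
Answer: 1/28 ≈ 0.035714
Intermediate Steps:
w(z) = 4*z
b(J, q) = 0
t(E, O) = 28 + 4*E*O (t(E, O) = 28 + 4*(E*O) = 28 + 4*E*O)
1/t(72, b(-7, w((0 + 2)/(-1 + 5)))) = 1/(28 + 4*72*0) = 1/(28 + 0) = 1/28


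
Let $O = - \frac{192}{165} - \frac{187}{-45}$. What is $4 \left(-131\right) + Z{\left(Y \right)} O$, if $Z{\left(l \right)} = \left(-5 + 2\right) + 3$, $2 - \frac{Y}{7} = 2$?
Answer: $-524$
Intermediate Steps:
$Y = 0$ ($Y = 14 - 14 = 0$)
$Z{\left(l \right)} = 0$ ($Z{\left(l \right)} = -3 + 3 = 0$)
$O = \frac{1481}{495}$ ($O = \left(-192\right) \frac{1}{165} - - \frac{187}{45} = - \frac{64}{55} + \frac{187}{45} = \frac{1481}{495} \approx 2.9919$)
$4 \left(-131\right) + Z{\left(Y \right)} O = 4 \left(-131\right) + 0 \cdot \frac{1481}{495} = -524 + 0 = -524$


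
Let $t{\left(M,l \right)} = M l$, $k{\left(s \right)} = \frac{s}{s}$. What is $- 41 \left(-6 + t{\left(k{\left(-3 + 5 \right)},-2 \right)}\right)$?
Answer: $328$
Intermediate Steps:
$k{\left(s \right)} = 1$
$- 41 \left(-6 + t{\left(k{\left(-3 + 5 \right)},-2 \right)}\right) = - 41 \left(-6 + 1 \left(-2\right)\right) = - 41 \left(-6 - 2\right) = \left(-41\right) \left(-8\right) = 328$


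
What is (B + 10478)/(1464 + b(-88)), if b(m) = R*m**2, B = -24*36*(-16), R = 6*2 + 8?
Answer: 12151/78172 ≈ 0.15544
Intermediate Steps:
R = 20 (R = 12 + 8 = 20)
B = 13824 (B = -864*(-16) = 13824)
b(m) = 20*m**2
(B + 10478)/(1464 + b(-88)) = (13824 + 10478)/(1464 + 20*(-88)**2) = 24302/(1464 + 20*7744) = 24302/(1464 + 154880) = 24302/156344 = 24302*(1/156344) = 12151/78172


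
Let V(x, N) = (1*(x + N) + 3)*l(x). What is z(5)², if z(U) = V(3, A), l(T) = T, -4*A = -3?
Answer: 6561/16 ≈ 410.06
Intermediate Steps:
A = ¾ (A = -¼*(-3) = ¾ ≈ 0.75000)
V(x, N) = x*(3 + N + x) (V(x, N) = (1*(x + N) + 3)*x = (1*(N + x) + 3)*x = ((N + x) + 3)*x = (3 + N + x)*x = x*(3 + N + x))
z(U) = 81/4 (z(U) = 3*(3 + ¾ + 3) = 3*(27/4) = 81/4)
z(5)² = (81/4)² = 6561/16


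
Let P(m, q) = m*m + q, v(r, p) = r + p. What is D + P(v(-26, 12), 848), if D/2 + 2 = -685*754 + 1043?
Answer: -1029854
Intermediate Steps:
v(r, p) = p + r
P(m, q) = q + m**2 (P(m, q) = m**2 + q = q + m**2)
D = -1030898 (D = -4 + 2*(-685*754 + 1043) = -4 + 2*(-516490 + 1043) = -4 + 2*(-515447) = -4 - 1030894 = -1030898)
D + P(v(-26, 12), 848) = -1030898 + (848 + (12 - 26)**2) = -1030898 + (848 + (-14)**2) = -1030898 + (848 + 196) = -1030898 + 1044 = -1029854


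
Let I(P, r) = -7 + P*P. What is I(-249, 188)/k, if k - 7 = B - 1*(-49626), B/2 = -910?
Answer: 61994/47813 ≈ 1.2966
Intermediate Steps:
B = -1820 (B = 2*(-910) = -1820)
I(P, r) = -7 + P**2
k = 47813 (k = 7 + (-1820 - 1*(-49626)) = 7 + (-1820 + 49626) = 7 + 47806 = 47813)
I(-249, 188)/k = (-7 + (-249)**2)/47813 = (-7 + 62001)*(1/47813) = 61994*(1/47813) = 61994/47813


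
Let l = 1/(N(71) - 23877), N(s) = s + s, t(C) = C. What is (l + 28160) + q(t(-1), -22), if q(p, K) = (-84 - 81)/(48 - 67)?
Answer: 12703090656/450965 ≈ 28169.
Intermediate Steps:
N(s) = 2*s
l = -1/23735 (l = 1/(2*71 - 23877) = 1/(142 - 23877) = 1/(-23735) = -1/23735 ≈ -4.2132e-5)
q(p, K) = 165/19 (q(p, K) = -165/(-19) = -165*(-1/19) = 165/19)
(l + 28160) + q(t(-1), -22) = (-1/23735 + 28160) + 165/19 = 668377599/23735 + 165/19 = 12703090656/450965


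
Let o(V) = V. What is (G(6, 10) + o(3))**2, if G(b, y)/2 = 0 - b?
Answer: 81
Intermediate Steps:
G(b, y) = -2*b (G(b, y) = 2*(0 - b) = 2*(-b) = -2*b)
(G(6, 10) + o(3))**2 = (-2*6 + 3)**2 = (-12 + 3)**2 = (-9)**2 = 81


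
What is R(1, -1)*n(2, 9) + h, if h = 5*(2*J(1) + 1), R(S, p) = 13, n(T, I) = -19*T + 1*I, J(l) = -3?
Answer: -402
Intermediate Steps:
n(T, I) = I - 19*T (n(T, I) = -19*T + I = I - 19*T)
h = -25 (h = 5*(2*(-3) + 1) = 5*(-6 + 1) = 5*(-5) = -25)
R(1, -1)*n(2, 9) + h = 13*(9 - 19*2) - 25 = 13*(9 - 38) - 25 = 13*(-29) - 25 = -377 - 25 = -402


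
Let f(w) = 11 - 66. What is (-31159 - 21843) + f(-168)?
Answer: -53057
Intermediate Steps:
f(w) = -55
(-31159 - 21843) + f(-168) = (-31159 - 21843) - 55 = -53002 - 55 = -53057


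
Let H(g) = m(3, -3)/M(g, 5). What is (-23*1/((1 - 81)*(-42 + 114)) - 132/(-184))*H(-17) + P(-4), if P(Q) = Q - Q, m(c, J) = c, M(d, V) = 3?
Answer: 95569/132480 ≈ 0.72138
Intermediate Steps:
H(g) = 1 (H(g) = 3/3 = 3*(⅓) = 1)
P(Q) = 0
(-23*1/((1 - 81)*(-42 + 114)) - 132/(-184))*H(-17) + P(-4) = (-23*1/((1 - 81)*(-42 + 114)) - 132/(-184))*1 + 0 = (-23/(72*(-80)) - 132*(-1/184))*1 + 0 = (-23/(-5760) + 33/46)*1 + 0 = (-23*(-1/5760) + 33/46)*1 + 0 = (23/5760 + 33/46)*1 + 0 = (95569/132480)*1 + 0 = 95569/132480 + 0 = 95569/132480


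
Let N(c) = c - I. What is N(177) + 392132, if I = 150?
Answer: 392159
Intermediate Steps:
N(c) = -150 + c (N(c) = c - 1*150 = c - 150 = -150 + c)
N(177) + 392132 = (-150 + 177) + 392132 = 27 + 392132 = 392159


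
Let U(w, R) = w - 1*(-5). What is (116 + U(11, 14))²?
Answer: 17424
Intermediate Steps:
U(w, R) = 5 + w (U(w, R) = w + 5 = 5 + w)
(116 + U(11, 14))² = (116 + (5 + 11))² = (116 + 16)² = 132² = 17424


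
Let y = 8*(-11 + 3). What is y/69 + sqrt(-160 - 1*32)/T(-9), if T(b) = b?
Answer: -64/69 - 8*I*sqrt(3)/9 ≈ -0.92754 - 1.5396*I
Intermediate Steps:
y = -64 (y = 8*(-8) = -64)
y/69 + sqrt(-160 - 1*32)/T(-9) = -64/69 + sqrt(-160 - 1*32)/(-9) = -64*1/69 + sqrt(-160 - 32)*(-1/9) = -64/69 + sqrt(-192)*(-1/9) = -64/69 + (8*I*sqrt(3))*(-1/9) = -64/69 - 8*I*sqrt(3)/9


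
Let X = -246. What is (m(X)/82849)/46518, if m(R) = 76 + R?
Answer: -85/1926984891 ≈ -4.4110e-8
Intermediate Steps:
(m(X)/82849)/46518 = ((76 - 246)/82849)/46518 = -170*1/82849*(1/46518) = -170/82849*1/46518 = -85/1926984891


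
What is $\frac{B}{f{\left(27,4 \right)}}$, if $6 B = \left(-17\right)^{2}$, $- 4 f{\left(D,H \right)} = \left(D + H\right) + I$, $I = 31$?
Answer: $- \frac{289}{93} \approx -3.1075$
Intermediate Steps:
$f{\left(D,H \right)} = - \frac{31}{4} - \frac{D}{4} - \frac{H}{4}$ ($f{\left(D,H \right)} = - \frac{\left(D + H\right) + 31}{4} = - \frac{31 + D + H}{4} = - \frac{31}{4} - \frac{D}{4} - \frac{H}{4}$)
$B = \frac{289}{6}$ ($B = \frac{\left(-17\right)^{2}}{6} = \frac{1}{6} \cdot 289 = \frac{289}{6} \approx 48.167$)
$\frac{B}{f{\left(27,4 \right)}} = \frac{289}{6 \left(- \frac{31}{4} - \frac{27}{4} - 1\right)} = \frac{289}{6 \left(- \frac{31}{2}\right)} = \frac{289}{6} \left(- \frac{2}{31}\right) = - \frac{289}{93}$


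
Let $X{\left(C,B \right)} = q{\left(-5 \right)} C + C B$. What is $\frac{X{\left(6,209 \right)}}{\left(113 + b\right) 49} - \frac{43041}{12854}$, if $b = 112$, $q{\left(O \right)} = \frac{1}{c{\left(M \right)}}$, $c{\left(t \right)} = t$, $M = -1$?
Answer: $- \frac{152828411}{47238450} \approx -3.2353$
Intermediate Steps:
$q{\left(O \right)} = -1$ ($q{\left(O \right)} = \frac{1}{-1} = -1$)
$X{\left(C,B \right)} = - C + B C$ ($X{\left(C,B \right)} = - C + C B = - C + B C$)
$\frac{X{\left(6,209 \right)}}{\left(113 + b\right) 49} - \frac{43041}{12854} = \frac{6 \left(-1 + 209\right)}{\left(113 + 112\right) 49} - \frac{43041}{12854} = \frac{6 \cdot 208}{225 \cdot 49} - \frac{43041}{12854} = \frac{1248}{11025} - \frac{43041}{12854} = 1248 \cdot \frac{1}{11025} - \frac{43041}{12854} = \frac{416}{3675} - \frac{43041}{12854} = - \frac{152828411}{47238450}$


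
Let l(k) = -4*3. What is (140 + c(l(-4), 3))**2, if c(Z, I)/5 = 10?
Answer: 36100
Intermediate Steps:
l(k) = -12
c(Z, I) = 50 (c(Z, I) = 5*10 = 50)
(140 + c(l(-4), 3))**2 = (140 + 50)**2 = 190**2 = 36100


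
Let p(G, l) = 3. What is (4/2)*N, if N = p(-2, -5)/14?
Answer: 3/7 ≈ 0.42857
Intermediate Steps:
N = 3/14 ≈ 0.21429
(4/2)*N = (4/2)*(3/14) = ((½)*4)*(3/14) = 2*(3/14) = 3/7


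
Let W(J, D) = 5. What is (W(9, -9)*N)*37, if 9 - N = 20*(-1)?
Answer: 5365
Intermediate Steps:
N = 29 (N = 9 - 20*(-1) = 9 - 1*(-20) = 9 + 20 = 29)
(W(9, -9)*N)*37 = (5*29)*37 = 145*37 = 5365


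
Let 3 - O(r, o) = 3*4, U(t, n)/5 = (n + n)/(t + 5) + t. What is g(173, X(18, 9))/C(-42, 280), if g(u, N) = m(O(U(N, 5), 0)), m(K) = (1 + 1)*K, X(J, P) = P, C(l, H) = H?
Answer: -9/140 ≈ -0.064286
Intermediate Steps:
U(t, n) = 5*t + 10*n/(5 + t) (U(t, n) = 5*((n + n)/(t + 5) + t) = 5*((2*n)/(5 + t) + t) = 5*(2*n/(5 + t) + t) = 5*(t + 2*n/(5 + t)) = 5*t + 10*n/(5 + t))
O(r, o) = -9 (O(r, o) = 3 - 3*4 = 3 - 1*12 = 3 - 12 = -9)
m(K) = 2*K
g(u, N) = -18 (g(u, N) = 2*(-9) = -18)
g(173, X(18, 9))/C(-42, 280) = -18/280 = -18*1/280 = -9/140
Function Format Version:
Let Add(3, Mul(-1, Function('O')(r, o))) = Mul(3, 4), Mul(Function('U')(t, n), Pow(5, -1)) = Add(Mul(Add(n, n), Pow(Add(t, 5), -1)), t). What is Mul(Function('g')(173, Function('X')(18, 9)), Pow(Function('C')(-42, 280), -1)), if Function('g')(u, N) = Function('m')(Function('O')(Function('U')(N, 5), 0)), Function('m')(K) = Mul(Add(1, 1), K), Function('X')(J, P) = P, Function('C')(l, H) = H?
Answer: Rational(-9, 140) ≈ -0.064286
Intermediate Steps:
Function('U')(t, n) = Add(Mul(5, t), Mul(10, n, Pow(Add(5, t), -1))) (Function('U')(t, n) = Mul(5, Add(Mul(Add(n, n), Pow(Add(t, 5), -1)), t)) = Mul(5, Add(Mul(Mul(2, n), Pow(Add(5, t), -1)), t)) = Mul(5, Add(Mul(2, n, Pow(Add(5, t), -1)), t)) = Mul(5, Add(t, Mul(2, n, Pow(Add(5, t), -1)))) = Add(Mul(5, t), Mul(10, n, Pow(Add(5, t), -1))))
Function('O')(r, o) = -9 (Function('O')(r, o) = Add(3, Mul(-1, Mul(3, 4))) = Add(3, Mul(-1, 12)) = Add(3, -12) = -9)
Function('m')(K) = Mul(2, K)
Function('g')(u, N) = -18 (Function('g')(u, N) = Mul(2, -9) = -18)
Mul(Function('g')(173, Function('X')(18, 9)), Pow(Function('C')(-42, 280), -1)) = Mul(-18, Pow(280, -1)) = Mul(-18, Rational(1, 280)) = Rational(-9, 140)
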